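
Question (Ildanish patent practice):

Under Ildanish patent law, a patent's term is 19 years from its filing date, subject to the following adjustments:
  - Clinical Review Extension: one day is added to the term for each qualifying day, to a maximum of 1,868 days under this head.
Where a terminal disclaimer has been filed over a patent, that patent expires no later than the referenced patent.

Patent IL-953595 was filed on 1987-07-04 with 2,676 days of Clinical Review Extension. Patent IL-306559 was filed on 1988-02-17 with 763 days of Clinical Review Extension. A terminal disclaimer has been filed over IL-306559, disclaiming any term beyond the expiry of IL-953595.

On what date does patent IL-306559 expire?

Natural term of IL-306559:
  Base: filing + 19 years → 17 February 2007.
  Clinical Review Extension: 763 days (within the 1868-day cap) → +763 days → 21 March 2009.
Expiry of referenced patent IL-953595:
  Base: filing + 19 years → 4 July 2006.
  Clinical Review Extension: 2676 days claimed exceeds the 1868-day cap, so +1868 days → 15 August 2011.
Terminal disclaimer: IL-306559 expires on the earlier of 21 March 2009 and 15 August 2011.

March 21, 2009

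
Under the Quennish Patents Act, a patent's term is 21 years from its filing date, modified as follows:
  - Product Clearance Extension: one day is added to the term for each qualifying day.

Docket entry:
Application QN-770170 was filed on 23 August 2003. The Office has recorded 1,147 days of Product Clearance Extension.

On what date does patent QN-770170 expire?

October 14, 2027

Base term: filing date + 21 years → 23 August 2024.
Product Clearance Extension: +1147 days → 14 October 2027.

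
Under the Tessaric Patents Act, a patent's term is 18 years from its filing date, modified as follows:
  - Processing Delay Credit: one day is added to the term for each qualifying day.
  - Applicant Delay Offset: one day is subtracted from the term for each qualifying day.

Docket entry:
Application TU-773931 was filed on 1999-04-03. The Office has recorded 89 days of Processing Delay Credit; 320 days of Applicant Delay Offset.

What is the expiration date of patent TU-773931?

Base term: filing date + 18 years → 3 April 2017.
Processing Delay Credit: +89 days → 1 July 2017.
Applicant Delay Offset: −320 days → 15 August 2016.

2016-08-15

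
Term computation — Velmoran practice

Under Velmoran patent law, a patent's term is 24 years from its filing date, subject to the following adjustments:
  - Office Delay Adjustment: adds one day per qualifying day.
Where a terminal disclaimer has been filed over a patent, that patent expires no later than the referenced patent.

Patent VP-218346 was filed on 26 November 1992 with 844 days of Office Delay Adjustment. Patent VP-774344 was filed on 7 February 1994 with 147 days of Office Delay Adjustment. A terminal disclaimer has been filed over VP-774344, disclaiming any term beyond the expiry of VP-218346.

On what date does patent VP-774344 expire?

Natural term of VP-774344:
  Base: filing + 24 years → 7 February 2018.
  Office Delay Adjustment: +147 days → 4 July 2018.
Expiry of referenced patent VP-218346:
  Base: filing + 24 years → 26 November 2016.
  Office Delay Adjustment: +844 days → 20 March 2019.
Terminal disclaimer: VP-774344 expires on the earlier of 4 July 2018 and 20 March 2019.

July 4, 2018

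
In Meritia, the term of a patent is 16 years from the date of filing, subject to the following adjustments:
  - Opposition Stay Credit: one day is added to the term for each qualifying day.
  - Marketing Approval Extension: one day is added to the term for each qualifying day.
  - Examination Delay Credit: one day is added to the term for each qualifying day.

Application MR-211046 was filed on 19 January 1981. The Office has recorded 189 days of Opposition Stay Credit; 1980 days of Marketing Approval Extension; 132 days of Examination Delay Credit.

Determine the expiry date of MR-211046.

Base term: filing date + 16 years → 19 January 1997.
Opposition Stay Credit: +189 days → 27 July 1997.
Marketing Approval Extension: +1980 days → 28 December 2002.
Examination Delay Credit: +132 days → 9 May 2003.

May 9, 2003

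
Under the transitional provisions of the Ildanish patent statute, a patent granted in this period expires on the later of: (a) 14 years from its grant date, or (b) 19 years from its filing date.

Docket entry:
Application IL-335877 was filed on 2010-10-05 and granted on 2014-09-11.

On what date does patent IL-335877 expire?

October 5, 2029

(a) grant + 14 years → 11 September 2028.
(b) filing + 19 years → 5 October 2029.
Later of the two: 5 October 2029.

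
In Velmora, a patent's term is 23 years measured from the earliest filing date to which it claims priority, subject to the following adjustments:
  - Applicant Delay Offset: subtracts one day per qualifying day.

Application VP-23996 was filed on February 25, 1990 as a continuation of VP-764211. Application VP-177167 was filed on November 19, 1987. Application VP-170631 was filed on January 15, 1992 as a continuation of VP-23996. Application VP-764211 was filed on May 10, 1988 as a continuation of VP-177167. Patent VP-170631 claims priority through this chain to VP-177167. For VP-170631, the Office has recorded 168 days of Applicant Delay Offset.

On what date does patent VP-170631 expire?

Earliest priority filing: 19 November 1987.
Base term: 19 November 1987 + 23 years → 19 November 2010.
Applicant Delay Offset: −168 days → 4 June 2010.

June 4, 2010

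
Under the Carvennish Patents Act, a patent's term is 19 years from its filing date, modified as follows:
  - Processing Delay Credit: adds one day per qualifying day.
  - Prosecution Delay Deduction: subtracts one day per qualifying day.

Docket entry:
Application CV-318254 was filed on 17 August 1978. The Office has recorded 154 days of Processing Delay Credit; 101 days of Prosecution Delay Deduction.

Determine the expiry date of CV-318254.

Base term: filing date + 19 years → 17 August 1997.
Processing Delay Credit: +154 days → 18 January 1998.
Prosecution Delay Deduction: −101 days → 9 October 1997.

1997-10-09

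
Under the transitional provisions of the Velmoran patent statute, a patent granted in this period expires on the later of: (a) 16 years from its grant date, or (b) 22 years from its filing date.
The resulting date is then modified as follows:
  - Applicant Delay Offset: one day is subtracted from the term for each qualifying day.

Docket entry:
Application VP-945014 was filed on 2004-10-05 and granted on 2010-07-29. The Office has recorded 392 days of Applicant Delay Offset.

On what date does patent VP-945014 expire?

(a) grant + 16 years → 29 July 2026.
(b) filing + 22 years → 5 October 2026.
Later of the two: 5 October 2026.
Applicant Delay Offset: −392 days → 8 September 2025.

2025-09-08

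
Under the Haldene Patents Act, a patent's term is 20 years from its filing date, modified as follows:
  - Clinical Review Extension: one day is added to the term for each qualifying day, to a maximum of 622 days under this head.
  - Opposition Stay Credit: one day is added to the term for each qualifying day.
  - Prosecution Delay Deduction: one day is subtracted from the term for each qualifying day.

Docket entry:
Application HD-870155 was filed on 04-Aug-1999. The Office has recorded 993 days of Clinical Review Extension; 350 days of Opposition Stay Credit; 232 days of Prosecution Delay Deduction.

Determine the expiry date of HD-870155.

Base term: filing date + 20 years → 4 August 2019.
Clinical Review Extension: 993 days claimed exceeds the 622-day cap, so +622 days → 17 April 2021.
Opposition Stay Credit: +350 days → 2 April 2022.
Prosecution Delay Deduction: −232 days → 13 August 2021.

2021-08-13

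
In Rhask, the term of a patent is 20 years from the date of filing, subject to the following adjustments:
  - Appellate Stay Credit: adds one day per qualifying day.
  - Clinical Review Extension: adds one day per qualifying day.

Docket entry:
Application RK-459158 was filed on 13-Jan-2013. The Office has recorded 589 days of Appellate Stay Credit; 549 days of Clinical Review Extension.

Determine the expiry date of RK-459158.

2036-02-25

Base term: filing date + 20 years → 13 January 2033.
Appellate Stay Credit: +589 days → 25 August 2034.
Clinical Review Extension: +549 days → 25 February 2036.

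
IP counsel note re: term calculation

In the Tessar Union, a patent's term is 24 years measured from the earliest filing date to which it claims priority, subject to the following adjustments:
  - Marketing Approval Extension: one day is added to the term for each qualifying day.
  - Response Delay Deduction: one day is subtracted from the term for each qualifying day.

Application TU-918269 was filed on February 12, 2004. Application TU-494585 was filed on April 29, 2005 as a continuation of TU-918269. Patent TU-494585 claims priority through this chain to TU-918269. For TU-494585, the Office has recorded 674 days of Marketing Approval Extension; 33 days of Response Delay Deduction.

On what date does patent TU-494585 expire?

Earliest priority filing: 12 February 2004.
Base term: 12 February 2004 + 24 years → 12 February 2028.
Marketing Approval Extension: +674 days → 17 December 2029.
Response Delay Deduction: −33 days → 14 November 2029.

November 14, 2029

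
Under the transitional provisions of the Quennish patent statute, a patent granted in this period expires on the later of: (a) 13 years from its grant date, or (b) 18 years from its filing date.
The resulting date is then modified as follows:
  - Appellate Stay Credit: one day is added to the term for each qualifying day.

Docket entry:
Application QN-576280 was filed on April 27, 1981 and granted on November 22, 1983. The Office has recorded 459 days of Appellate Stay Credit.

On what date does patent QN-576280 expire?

2000-07-29

(a) grant + 13 years → 22 November 1996.
(b) filing + 18 years → 27 April 1999.
Later of the two: 27 April 1999.
Appellate Stay Credit: +459 days → 29 July 2000.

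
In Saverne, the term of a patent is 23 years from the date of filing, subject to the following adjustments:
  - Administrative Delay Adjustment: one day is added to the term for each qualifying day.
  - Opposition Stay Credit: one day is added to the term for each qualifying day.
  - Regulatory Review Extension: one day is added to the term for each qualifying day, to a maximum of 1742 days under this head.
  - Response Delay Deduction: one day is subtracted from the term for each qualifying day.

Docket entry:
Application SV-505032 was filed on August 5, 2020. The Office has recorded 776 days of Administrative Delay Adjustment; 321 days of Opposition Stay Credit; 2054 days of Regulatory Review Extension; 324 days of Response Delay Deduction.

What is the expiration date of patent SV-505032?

2050-06-24

Base term: filing date + 23 years → 5 August 2043.
Administrative Delay Adjustment: +776 days → 19 September 2045.
Opposition Stay Credit: +321 days → 6 August 2046.
Regulatory Review Extension: 2054 days claimed exceeds the 1742-day cap, so +1742 days → 14 May 2051.
Response Delay Deduction: −324 days → 24 June 2050.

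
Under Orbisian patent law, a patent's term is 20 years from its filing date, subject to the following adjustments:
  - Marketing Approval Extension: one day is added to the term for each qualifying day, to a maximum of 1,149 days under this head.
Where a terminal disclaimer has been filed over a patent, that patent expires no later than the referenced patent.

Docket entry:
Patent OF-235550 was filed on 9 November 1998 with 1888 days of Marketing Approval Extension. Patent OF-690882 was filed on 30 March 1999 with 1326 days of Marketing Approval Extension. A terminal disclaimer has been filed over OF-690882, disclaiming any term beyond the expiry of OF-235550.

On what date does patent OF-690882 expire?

2022-01-01

Natural term of OF-690882:
  Base: filing + 20 years → 30 March 2019.
  Marketing Approval Extension: 1326 days claimed exceeds the 1149-day cap, so +1149 days → 22 May 2022.
Expiry of referenced patent OF-235550:
  Base: filing + 20 years → 9 November 2018.
  Marketing Approval Extension: 1888 days claimed exceeds the 1149-day cap, so +1149 days → 1 January 2022.
Terminal disclaimer: OF-690882 expires on the earlier of 22 May 2022 and 1 January 2022.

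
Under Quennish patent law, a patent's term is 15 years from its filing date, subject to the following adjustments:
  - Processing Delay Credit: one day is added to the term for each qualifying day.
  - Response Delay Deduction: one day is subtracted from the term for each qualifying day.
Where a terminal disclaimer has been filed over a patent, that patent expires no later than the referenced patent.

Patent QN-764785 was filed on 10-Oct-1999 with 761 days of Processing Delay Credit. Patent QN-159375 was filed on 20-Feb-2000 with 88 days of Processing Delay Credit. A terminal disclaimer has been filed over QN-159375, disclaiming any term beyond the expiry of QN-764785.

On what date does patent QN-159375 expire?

Natural term of QN-159375:
  Base: filing + 15 years → 20 February 2015.
  Processing Delay Credit: +88 days → 19 May 2015.
Expiry of referenced patent QN-764785:
  Base: filing + 15 years → 10 October 2014.
  Processing Delay Credit: +761 days → 9 November 2016.
Terminal disclaimer: QN-159375 expires on the earlier of 19 May 2015 and 9 November 2016.

2015-05-19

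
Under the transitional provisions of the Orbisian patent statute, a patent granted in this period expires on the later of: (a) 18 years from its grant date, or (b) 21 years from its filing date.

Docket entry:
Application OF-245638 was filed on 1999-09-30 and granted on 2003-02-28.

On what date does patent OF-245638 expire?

(a) grant + 18 years → 28 February 2021.
(b) filing + 21 years → 30 September 2020.
Later of the two: 28 February 2021.

2021-02-28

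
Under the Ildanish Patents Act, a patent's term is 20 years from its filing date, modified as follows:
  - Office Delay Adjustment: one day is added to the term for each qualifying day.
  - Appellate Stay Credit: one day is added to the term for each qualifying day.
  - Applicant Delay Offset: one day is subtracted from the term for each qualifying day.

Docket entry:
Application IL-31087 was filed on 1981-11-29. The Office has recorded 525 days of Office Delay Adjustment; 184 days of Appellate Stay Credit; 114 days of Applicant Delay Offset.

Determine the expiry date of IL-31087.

Base term: filing date + 20 years → 29 November 2001.
Office Delay Adjustment: +525 days → 8 May 2003.
Appellate Stay Credit: +184 days → 8 November 2003.
Applicant Delay Offset: −114 days → 17 July 2003.

2003-07-17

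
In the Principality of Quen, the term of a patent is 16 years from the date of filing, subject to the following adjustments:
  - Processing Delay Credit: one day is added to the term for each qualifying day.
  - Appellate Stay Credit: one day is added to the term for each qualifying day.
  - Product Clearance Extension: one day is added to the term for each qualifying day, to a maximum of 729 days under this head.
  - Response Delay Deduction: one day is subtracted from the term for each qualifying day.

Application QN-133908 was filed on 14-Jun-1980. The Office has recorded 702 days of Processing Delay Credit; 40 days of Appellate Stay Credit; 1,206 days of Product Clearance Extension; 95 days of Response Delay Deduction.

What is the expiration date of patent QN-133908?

2000-03-21

Base term: filing date + 16 years → 14 June 1996.
Processing Delay Credit: +702 days → 17 May 1998.
Appellate Stay Credit: +40 days → 26 June 1998.
Product Clearance Extension: 1206 days claimed exceeds the 729-day cap, so +729 days → 24 June 2000.
Response Delay Deduction: −95 days → 21 March 2000.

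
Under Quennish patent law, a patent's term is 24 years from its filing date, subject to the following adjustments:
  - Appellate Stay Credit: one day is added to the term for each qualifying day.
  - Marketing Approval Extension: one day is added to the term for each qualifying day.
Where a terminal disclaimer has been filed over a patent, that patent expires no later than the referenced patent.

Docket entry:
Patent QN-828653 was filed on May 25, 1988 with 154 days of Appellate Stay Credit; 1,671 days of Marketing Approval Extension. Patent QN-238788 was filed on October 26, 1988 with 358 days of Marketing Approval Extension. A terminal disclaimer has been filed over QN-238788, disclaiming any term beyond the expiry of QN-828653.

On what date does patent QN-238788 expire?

2013-10-19

Natural term of QN-238788:
  Base: filing + 24 years → 26 October 2012.
  Marketing Approval Extension: +358 days → 19 October 2013.
Expiry of referenced patent QN-828653:
  Base: filing + 24 years → 25 May 2012.
  Appellate Stay Credit: +154 days → 26 October 2012.
  Marketing Approval Extension: +1671 days → 24 May 2017.
Terminal disclaimer: QN-238788 expires on the earlier of 19 October 2013 and 24 May 2017.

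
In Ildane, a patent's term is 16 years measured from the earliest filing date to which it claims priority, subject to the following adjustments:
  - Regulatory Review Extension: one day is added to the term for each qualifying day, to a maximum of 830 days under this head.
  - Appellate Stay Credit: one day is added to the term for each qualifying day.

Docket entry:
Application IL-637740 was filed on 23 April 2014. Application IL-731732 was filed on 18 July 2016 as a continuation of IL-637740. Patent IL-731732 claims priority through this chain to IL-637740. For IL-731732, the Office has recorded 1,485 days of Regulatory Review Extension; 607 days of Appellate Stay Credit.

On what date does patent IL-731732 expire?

Earliest priority filing: 23 April 2014.
Base term: 23 April 2014 + 16 years → 23 April 2030.
Regulatory Review Extension: 1485 days claimed exceeds the 830-day cap, so +830 days → 31 July 2032.
Appellate Stay Credit: +607 days → 30 March 2034.

March 30, 2034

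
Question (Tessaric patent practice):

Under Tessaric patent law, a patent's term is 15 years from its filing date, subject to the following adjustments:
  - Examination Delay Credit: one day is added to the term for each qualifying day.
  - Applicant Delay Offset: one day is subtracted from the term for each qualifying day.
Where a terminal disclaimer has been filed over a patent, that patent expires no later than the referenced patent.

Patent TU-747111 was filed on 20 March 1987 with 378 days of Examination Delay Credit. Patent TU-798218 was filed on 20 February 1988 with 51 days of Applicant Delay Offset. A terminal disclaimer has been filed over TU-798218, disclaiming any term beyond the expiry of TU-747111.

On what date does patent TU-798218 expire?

December 31, 2002

Natural term of TU-798218:
  Base: filing + 15 years → 20 February 2003.
  Applicant Delay Offset: −51 days → 31 December 2002.
Expiry of referenced patent TU-747111:
  Base: filing + 15 years → 20 March 2002.
  Examination Delay Credit: +378 days → 2 April 2003.
Terminal disclaimer: TU-798218 expires on the earlier of 31 December 2002 and 2 April 2003.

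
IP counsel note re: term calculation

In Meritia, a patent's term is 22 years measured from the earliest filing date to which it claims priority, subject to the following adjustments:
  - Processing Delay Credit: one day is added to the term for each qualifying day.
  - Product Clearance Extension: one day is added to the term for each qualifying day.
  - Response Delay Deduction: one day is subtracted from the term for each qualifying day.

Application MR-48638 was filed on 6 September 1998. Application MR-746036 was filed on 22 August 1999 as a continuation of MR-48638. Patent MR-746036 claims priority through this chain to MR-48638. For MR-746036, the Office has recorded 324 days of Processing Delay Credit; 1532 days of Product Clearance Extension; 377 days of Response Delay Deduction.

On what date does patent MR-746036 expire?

Earliest priority filing: 6 September 1998.
Base term: 6 September 1998 + 22 years → 6 September 2020.
Processing Delay Credit: +324 days → 27 July 2021.
Product Clearance Extension: +1532 days → 6 October 2025.
Response Delay Deduction: −377 days → 24 September 2024.

2024-09-24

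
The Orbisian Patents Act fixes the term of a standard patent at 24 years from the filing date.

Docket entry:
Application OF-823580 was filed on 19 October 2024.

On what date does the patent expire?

Filing date + 24 years → 19 October 2048.

October 19, 2048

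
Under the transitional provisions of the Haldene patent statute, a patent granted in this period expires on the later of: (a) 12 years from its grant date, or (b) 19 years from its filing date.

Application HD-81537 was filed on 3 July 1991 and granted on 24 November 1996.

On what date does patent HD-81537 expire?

2010-07-03

(a) grant + 12 years → 24 November 2008.
(b) filing + 19 years → 3 July 2010.
Later of the two: 3 July 2010.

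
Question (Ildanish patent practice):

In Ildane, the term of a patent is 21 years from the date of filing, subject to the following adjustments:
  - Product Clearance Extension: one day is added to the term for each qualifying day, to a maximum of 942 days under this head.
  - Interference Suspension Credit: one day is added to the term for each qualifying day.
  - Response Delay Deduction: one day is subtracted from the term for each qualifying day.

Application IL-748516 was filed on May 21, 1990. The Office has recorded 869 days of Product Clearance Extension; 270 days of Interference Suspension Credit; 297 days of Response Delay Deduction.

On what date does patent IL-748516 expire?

September 9, 2013

Base term: filing date + 21 years → 21 May 2011.
Product Clearance Extension: 869 days (within the 942-day cap) → +869 days → 6 October 2013.
Interference Suspension Credit: +270 days → 3 July 2014.
Response Delay Deduction: −297 days → 9 September 2013.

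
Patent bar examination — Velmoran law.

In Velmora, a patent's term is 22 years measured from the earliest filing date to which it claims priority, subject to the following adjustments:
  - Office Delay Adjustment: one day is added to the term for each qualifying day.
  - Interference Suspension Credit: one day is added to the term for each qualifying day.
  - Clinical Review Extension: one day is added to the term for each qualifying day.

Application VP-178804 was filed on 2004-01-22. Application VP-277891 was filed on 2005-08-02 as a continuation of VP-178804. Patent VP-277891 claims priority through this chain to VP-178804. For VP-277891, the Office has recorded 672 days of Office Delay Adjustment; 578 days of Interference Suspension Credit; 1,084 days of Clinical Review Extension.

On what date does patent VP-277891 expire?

Earliest priority filing: 22 January 2004.
Base term: 22 January 2004 + 22 years → 22 January 2026.
Office Delay Adjustment: +672 days → 25 November 2027.
Interference Suspension Credit: +578 days → 25 June 2029.
Clinical Review Extension: +1084 days → 13 June 2032.

2032-06-13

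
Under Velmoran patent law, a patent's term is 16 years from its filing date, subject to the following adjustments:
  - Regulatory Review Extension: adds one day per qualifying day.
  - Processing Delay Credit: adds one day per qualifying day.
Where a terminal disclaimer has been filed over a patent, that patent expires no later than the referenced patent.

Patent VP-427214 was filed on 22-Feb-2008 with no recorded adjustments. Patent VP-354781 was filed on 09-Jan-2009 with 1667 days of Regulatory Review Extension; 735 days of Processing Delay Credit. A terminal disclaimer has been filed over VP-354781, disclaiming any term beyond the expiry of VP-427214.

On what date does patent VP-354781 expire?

2024-02-22

Natural term of VP-354781:
  Base: filing + 16 years → 9 January 2025.
  Regulatory Review Extension: +1667 days → 3 August 2029.
  Processing Delay Credit: +735 days → 8 August 2031.
Expiry of referenced patent VP-427214:
  Base: filing + 16 years → 22 February 2024.
Terminal disclaimer: VP-354781 expires on the earlier of 8 August 2031 and 22 February 2024.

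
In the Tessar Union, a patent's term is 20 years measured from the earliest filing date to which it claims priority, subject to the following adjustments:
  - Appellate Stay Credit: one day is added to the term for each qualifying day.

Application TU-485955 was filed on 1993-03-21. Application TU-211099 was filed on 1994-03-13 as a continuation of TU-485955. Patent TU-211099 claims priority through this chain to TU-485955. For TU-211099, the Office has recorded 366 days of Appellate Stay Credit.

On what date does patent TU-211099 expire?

March 22, 2014

Earliest priority filing: 21 March 1993.
Base term: 21 March 1993 + 20 years → 21 March 2013.
Appellate Stay Credit: +366 days → 22 March 2014.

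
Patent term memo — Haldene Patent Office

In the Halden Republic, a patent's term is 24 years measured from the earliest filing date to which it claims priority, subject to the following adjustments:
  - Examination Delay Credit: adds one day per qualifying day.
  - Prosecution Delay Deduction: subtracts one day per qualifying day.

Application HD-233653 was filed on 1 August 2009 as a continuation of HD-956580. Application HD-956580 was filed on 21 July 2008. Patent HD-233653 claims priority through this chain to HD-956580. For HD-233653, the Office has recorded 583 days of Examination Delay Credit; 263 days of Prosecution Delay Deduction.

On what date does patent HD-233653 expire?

June 6, 2033

Earliest priority filing: 21 July 2008.
Base term: 21 July 2008 + 24 years → 21 July 2032.
Examination Delay Credit: +583 days → 24 February 2034.
Prosecution Delay Deduction: −263 days → 6 June 2033.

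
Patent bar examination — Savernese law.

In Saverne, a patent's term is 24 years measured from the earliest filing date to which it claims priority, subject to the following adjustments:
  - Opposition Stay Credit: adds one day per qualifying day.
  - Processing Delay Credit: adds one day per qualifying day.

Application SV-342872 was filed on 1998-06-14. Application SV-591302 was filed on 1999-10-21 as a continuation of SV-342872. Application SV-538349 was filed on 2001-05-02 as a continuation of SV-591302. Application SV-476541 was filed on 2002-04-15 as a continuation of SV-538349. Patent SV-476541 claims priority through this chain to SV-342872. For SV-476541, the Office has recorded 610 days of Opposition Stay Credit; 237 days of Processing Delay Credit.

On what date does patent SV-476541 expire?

Earliest priority filing: 14 June 1998.
Base term: 14 June 1998 + 24 years → 14 June 2022.
Opposition Stay Credit: +610 days → 14 February 2024.
Processing Delay Credit: +237 days → 8 October 2024.

October 8, 2024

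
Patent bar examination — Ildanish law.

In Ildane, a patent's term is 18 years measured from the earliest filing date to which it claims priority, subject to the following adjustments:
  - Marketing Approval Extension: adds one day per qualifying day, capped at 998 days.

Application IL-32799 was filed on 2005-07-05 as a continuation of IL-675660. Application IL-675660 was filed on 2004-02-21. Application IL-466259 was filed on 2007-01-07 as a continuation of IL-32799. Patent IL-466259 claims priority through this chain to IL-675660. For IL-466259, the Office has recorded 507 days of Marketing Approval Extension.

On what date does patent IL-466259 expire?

July 13, 2023

Earliest priority filing: 21 February 2004.
Base term: 21 February 2004 + 18 years → 21 February 2022.
Marketing Approval Extension: 507 days (within the 998-day cap) → +507 days → 13 July 2023.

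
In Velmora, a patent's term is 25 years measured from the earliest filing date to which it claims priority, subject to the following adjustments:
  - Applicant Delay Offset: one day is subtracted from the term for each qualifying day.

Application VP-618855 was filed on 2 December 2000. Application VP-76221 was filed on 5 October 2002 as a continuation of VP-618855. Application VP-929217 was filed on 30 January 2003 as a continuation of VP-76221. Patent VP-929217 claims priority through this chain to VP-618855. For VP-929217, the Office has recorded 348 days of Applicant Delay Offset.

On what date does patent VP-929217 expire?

December 19, 2024

Earliest priority filing: 2 December 2000.
Base term: 2 December 2000 + 25 years → 2 December 2025.
Applicant Delay Offset: −348 days → 19 December 2024.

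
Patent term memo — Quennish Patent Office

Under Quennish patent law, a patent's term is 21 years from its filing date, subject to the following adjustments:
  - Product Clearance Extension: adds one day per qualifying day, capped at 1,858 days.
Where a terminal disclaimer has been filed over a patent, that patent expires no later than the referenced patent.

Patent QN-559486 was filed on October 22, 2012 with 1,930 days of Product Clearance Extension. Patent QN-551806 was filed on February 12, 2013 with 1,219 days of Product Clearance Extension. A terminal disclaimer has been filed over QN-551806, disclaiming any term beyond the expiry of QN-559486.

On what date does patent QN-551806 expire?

2037-06-15

Natural term of QN-551806:
  Base: filing + 21 years → 12 February 2034.
  Product Clearance Extension: 1219 days (within the 1858-day cap) → +1219 days → 15 June 2037.
Expiry of referenced patent QN-559486:
  Base: filing + 21 years → 22 October 2033.
  Product Clearance Extension: 1930 days claimed exceeds the 1858-day cap, so +1858 days → 23 November 2038.
Terminal disclaimer: QN-551806 expires on the earlier of 15 June 2037 and 23 November 2038.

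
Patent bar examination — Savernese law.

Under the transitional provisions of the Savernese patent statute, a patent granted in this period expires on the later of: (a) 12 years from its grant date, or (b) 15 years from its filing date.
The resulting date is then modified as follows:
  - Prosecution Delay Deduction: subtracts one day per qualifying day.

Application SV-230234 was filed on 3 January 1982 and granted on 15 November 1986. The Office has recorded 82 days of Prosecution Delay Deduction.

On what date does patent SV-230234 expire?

(a) grant + 12 years → 15 November 1998.
(b) filing + 15 years → 3 January 1997.
Later of the two: 15 November 1998.
Prosecution Delay Deduction: −82 days → 25 August 1998.

1998-08-25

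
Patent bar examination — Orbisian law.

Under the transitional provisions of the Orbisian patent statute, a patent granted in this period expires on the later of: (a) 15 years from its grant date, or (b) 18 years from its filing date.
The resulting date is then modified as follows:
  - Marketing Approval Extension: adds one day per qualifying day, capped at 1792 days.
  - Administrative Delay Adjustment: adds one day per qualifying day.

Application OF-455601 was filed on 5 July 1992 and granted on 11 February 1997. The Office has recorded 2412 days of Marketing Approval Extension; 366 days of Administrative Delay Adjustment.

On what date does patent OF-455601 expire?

2018-01-08

(a) grant + 15 years → 11 February 2012.
(b) filing + 18 years → 5 July 2010.
Later of the two: 11 February 2012.
Marketing Approval Extension: 2412 days claimed exceeds the 1792-day cap, so +1792 days → 7 January 2017.
Administrative Delay Adjustment: +366 days → 8 January 2018.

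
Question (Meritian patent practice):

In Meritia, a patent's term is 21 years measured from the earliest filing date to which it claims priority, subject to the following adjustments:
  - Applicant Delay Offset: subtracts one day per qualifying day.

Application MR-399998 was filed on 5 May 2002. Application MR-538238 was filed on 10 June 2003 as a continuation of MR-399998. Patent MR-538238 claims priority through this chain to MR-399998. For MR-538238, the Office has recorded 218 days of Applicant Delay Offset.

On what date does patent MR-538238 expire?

September 29, 2022

Earliest priority filing: 5 May 2002.
Base term: 5 May 2002 + 21 years → 5 May 2023.
Applicant Delay Offset: −218 days → 29 September 2022.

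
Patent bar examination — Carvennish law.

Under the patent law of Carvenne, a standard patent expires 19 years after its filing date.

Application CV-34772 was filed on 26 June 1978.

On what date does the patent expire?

1997-06-26

Filing date + 19 years → 26 June 1997.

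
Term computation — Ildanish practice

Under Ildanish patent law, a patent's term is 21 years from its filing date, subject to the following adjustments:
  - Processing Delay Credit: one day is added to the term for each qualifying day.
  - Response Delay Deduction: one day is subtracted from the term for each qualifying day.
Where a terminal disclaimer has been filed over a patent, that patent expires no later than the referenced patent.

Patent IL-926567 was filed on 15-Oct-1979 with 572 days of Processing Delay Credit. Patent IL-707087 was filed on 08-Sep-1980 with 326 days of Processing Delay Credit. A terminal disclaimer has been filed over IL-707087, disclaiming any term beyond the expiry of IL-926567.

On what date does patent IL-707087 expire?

May 10, 2002

Natural term of IL-707087:
  Base: filing + 21 years → 8 September 2001.
  Processing Delay Credit: +326 days → 31 July 2002.
Expiry of referenced patent IL-926567:
  Base: filing + 21 years → 15 October 2000.
  Processing Delay Credit: +572 days → 10 May 2002.
Terminal disclaimer: IL-707087 expires on the earlier of 31 July 2002 and 10 May 2002.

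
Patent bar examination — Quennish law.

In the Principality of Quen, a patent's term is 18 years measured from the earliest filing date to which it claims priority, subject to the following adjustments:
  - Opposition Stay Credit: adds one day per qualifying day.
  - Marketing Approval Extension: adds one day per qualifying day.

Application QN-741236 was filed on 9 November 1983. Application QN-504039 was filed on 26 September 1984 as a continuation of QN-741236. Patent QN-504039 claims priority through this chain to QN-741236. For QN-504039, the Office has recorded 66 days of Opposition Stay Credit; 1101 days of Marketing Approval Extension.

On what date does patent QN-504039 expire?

Earliest priority filing: 9 November 1983.
Base term: 9 November 1983 + 18 years → 9 November 2001.
Opposition Stay Credit: +66 days → 14 January 2002.
Marketing Approval Extension: +1101 days → 19 January 2005.

2005-01-19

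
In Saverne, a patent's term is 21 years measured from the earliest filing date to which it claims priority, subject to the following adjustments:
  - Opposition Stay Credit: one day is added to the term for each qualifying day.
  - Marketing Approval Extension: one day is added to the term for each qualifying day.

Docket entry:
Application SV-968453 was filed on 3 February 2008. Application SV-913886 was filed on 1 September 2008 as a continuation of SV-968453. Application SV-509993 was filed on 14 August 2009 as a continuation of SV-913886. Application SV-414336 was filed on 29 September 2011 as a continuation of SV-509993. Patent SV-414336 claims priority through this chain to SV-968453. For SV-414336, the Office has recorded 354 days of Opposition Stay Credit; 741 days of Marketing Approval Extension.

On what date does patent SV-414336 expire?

2032-02-03

Earliest priority filing: 3 February 2008.
Base term: 3 February 2008 + 21 years → 3 February 2029.
Opposition Stay Credit: +354 days → 23 January 2030.
Marketing Approval Extension: +741 days → 3 February 2032.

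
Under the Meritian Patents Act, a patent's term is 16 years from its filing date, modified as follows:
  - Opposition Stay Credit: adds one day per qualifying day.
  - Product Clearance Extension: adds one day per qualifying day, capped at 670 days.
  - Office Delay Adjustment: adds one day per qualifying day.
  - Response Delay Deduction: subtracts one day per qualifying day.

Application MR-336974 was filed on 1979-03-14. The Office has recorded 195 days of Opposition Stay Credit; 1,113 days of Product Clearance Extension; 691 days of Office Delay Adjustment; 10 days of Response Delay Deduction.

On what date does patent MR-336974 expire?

Base term: filing date + 16 years → 14 March 1995.
Opposition Stay Credit: +195 days → 25 September 1995.
Product Clearance Extension: 1113 days claimed exceeds the 670-day cap, so +670 days → 26 July 1997.
Office Delay Adjustment: +691 days → 17 June 1999.
Response Delay Deduction: −10 days → 7 June 1999.

1999-06-07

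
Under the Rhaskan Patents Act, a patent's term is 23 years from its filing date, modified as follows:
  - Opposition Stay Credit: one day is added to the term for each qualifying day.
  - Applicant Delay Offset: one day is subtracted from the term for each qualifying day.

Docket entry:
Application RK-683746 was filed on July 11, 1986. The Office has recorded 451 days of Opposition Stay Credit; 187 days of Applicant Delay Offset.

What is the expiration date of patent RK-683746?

Base term: filing date + 23 years → 11 July 2009.
Opposition Stay Credit: +451 days → 5 October 2010.
Applicant Delay Offset: −187 days → 1 April 2010.

2010-04-01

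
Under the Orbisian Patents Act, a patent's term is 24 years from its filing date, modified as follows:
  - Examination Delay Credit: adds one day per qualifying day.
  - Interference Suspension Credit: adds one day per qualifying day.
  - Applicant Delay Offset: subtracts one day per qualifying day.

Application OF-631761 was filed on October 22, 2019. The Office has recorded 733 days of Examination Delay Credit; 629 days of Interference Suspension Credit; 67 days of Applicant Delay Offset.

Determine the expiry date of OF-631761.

Base term: filing date + 24 years → 22 October 2043.
Examination Delay Credit: +733 days → 24 October 2045.
Interference Suspension Credit: +629 days → 15 July 2047.
Applicant Delay Offset: −67 days → 9 May 2047.

May 9, 2047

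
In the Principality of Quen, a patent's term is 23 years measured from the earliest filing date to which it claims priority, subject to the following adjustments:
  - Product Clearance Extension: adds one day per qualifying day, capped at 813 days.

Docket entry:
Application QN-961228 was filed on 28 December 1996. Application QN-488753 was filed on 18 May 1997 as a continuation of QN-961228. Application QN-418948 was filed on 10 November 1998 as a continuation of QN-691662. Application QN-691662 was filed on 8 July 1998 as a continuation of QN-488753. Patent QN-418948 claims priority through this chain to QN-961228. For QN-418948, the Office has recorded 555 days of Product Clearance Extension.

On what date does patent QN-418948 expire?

2021-07-05

Earliest priority filing: 28 December 1996.
Base term: 28 December 1996 + 23 years → 28 December 2019.
Product Clearance Extension: 555 days (within the 813-day cap) → +555 days → 5 July 2021.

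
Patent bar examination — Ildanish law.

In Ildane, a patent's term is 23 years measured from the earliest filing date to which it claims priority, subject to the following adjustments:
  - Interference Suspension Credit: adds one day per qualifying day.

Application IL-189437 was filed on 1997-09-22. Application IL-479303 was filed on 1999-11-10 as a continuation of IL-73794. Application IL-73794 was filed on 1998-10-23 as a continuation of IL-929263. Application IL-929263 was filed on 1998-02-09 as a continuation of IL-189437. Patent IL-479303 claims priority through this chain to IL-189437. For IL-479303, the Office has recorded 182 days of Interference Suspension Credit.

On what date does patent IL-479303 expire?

2021-03-23

Earliest priority filing: 22 September 1997.
Base term: 22 September 1997 + 23 years → 22 September 2020.
Interference Suspension Credit: +182 days → 23 March 2021.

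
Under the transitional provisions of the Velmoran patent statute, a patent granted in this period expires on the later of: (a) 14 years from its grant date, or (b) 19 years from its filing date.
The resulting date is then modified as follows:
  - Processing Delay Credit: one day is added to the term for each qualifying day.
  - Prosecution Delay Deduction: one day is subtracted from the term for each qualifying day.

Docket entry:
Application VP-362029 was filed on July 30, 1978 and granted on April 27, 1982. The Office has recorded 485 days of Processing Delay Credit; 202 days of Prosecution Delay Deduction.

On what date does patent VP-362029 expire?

May 9, 1998

(a) grant + 14 years → 27 April 1996.
(b) filing + 19 years → 30 July 1997.
Later of the two: 30 July 1997.
Processing Delay Credit: +485 days → 27 November 1998.
Prosecution Delay Deduction: −202 days → 9 May 1998.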